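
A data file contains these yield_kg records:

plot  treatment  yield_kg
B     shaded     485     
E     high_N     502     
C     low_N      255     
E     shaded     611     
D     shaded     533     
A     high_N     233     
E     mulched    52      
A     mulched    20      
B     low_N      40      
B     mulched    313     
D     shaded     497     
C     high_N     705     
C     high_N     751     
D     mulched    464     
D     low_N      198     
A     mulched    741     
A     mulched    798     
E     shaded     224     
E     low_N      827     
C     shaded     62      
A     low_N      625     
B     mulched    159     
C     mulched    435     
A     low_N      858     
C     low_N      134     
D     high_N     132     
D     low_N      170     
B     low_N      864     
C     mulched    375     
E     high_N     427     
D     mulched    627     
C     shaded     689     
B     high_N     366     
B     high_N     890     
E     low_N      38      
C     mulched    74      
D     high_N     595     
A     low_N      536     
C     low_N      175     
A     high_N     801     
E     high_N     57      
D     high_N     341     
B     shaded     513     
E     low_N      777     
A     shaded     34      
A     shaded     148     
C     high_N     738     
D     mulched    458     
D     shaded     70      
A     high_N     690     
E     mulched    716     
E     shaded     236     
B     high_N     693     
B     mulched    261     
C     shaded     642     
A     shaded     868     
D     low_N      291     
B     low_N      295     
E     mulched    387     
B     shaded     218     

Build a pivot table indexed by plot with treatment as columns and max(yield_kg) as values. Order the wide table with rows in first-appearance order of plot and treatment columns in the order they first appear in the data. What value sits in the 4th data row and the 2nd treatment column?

With rows in first-appearance order of plot, row 4 is plot=D. treatment columns in first-appearance order: shaded, high_N, low_N, mulched; column 2 is high_N.
Long rows with plot=D, treatment=high_N: max(132, 595, 341) = 595.

595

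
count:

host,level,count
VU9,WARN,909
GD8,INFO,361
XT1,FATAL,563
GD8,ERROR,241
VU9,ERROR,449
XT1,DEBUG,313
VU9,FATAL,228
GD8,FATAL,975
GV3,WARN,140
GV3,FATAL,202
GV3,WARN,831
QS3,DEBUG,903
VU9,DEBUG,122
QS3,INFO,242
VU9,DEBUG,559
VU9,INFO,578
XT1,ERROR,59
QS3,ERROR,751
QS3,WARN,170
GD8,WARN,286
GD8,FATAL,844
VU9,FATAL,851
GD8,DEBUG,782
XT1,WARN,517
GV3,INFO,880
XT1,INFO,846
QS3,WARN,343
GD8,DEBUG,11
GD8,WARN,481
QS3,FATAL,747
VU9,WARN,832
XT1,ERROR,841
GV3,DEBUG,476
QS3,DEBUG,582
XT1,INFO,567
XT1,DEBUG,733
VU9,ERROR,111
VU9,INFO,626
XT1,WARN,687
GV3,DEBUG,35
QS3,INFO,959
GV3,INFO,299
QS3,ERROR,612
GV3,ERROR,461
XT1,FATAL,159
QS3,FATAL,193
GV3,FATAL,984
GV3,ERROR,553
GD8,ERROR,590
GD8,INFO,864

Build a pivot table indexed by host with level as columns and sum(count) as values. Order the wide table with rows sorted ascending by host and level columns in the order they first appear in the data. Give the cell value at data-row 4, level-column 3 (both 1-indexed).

1079

With rows sorted ascending by host, row 4 is host=VU9. level columns in first-appearance order: WARN, INFO, FATAL, ERROR, DEBUG; column 3 is FATAL.
Long rows with host=VU9, level=FATAL: 228 + 851 = 1079.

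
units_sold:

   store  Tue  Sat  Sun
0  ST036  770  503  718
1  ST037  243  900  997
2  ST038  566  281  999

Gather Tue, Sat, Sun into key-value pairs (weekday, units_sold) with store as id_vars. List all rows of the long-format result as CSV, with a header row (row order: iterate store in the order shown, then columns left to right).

store,weekday,units_sold
ST036,Tue,770
ST036,Sat,503
ST036,Sun,718
ST037,Tue,243
ST037,Sat,900
ST037,Sun,997
ST038,Tue,566
ST038,Sat,281
ST038,Sun,999

Each (store, column) pair becomes one row: 3 × 3 = 9 rows.
For example, (ST036, Tue) → units_sold=770.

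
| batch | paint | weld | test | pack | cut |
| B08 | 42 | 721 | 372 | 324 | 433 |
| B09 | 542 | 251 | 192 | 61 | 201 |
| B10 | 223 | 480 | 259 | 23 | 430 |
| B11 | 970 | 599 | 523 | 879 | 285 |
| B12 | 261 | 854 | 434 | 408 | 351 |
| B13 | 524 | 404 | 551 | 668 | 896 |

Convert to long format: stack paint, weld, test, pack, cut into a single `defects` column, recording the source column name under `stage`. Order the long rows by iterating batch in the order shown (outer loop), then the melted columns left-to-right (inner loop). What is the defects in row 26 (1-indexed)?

30 rows total (6 × 5). Row 26: index ⌊(26-1)/5⌋ = 5 into batch → B13; (26-1) mod 5 = 0 into the melted columns → paint.
So row 26 is (B13, paint, 524); defects = 524.

524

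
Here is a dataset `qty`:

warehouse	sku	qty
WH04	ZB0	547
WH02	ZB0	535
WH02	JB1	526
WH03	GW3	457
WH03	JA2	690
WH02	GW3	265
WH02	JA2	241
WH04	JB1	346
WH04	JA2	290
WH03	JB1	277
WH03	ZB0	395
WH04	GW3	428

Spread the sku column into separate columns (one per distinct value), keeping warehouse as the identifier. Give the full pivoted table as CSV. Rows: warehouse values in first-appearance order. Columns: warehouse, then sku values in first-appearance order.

Columns: warehouse plus the 4 distinct sku values (ZB0, JB1, GW3, JA2).
For example, row WH04 column ZB0 takes qty=547 from the long row (WH04, ZB0).

warehouse,ZB0,JB1,GW3,JA2
WH04,547,346,428,290
WH02,535,526,265,241
WH03,395,277,457,690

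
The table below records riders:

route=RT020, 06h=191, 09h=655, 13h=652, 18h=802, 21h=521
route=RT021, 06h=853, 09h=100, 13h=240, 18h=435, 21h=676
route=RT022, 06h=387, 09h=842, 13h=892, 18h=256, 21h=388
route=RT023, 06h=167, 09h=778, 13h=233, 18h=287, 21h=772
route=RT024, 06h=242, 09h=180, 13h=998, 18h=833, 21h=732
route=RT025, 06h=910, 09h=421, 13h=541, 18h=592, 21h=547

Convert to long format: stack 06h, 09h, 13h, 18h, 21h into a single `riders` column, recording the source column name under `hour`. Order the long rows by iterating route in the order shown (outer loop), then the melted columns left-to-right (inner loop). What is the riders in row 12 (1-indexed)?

842

30 rows total (6 × 5). Row 12: index ⌊(12-1)/5⌋ = 2 into route → RT022; (12-1) mod 5 = 1 into the melted columns → 09h.
So row 12 is (RT022, 09h, 842); riders = 842.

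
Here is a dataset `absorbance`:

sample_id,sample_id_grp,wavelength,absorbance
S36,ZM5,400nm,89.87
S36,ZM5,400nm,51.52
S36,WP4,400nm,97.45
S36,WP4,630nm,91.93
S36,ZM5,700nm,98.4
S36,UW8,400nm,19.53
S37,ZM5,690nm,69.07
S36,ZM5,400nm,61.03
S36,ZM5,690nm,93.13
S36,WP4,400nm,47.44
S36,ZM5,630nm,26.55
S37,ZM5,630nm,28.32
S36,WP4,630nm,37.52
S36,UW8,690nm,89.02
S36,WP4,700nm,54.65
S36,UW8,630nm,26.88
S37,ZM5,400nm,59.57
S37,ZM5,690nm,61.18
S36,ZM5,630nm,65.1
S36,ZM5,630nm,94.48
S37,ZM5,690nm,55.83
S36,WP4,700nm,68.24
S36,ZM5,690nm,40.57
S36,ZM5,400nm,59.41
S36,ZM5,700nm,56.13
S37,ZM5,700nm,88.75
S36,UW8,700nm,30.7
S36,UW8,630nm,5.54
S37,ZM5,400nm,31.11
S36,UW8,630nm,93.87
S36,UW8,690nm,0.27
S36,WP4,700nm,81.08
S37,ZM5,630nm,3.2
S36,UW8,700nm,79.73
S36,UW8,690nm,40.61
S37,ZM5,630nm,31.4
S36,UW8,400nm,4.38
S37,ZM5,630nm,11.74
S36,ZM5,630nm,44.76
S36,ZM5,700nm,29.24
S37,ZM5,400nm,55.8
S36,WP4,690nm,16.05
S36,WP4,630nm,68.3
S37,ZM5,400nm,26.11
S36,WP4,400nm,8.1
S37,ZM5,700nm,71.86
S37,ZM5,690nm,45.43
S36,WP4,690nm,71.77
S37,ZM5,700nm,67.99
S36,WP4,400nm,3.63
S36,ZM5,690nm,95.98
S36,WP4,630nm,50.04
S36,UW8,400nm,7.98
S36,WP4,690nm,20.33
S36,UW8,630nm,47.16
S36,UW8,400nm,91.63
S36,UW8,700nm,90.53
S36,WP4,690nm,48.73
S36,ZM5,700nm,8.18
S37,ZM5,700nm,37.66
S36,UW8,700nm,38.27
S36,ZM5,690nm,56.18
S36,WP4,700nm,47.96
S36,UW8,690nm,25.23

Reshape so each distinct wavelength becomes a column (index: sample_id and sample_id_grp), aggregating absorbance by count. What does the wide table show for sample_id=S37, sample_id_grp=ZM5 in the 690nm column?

Rows with sample_id=S37, sample_id_grp=ZM5 and wavelength=690nm: absorbance values are 69.07, 61.18, 55.83, 45.43.
4 rows match — count = 4.

4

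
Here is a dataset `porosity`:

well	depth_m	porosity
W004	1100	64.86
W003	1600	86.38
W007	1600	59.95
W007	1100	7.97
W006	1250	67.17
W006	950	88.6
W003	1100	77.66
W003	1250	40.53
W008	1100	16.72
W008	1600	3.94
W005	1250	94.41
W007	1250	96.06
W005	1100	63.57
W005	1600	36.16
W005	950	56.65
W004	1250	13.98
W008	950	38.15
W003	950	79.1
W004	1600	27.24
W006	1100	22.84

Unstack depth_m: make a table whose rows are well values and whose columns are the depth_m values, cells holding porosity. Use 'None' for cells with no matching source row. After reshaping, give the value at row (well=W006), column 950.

88.6

The long row with well=W006, depth_m=950 has porosity=88.6.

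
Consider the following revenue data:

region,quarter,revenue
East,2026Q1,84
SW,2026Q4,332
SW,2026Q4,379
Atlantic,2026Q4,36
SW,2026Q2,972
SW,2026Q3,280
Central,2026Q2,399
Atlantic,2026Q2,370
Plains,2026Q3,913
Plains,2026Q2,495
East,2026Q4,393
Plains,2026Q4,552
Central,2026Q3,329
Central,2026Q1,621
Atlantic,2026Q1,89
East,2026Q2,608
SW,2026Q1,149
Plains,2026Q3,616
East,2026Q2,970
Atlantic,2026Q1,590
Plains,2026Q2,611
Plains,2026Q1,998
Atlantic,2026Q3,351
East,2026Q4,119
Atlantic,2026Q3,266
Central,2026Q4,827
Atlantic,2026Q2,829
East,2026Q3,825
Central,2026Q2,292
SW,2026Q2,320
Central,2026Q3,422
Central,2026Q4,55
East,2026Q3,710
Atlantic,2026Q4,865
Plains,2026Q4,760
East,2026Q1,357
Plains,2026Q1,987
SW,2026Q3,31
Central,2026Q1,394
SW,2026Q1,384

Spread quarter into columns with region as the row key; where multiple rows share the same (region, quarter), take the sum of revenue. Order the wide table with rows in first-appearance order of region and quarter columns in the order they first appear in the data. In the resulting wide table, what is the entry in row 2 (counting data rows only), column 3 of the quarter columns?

With rows in first-appearance order of region, row 2 is region=SW. quarter columns in first-appearance order: 2026Q1, 2026Q4, 2026Q2, 2026Q3; column 3 is 2026Q2.
Long rows with region=SW, quarter=2026Q2: 972 + 320 = 1292.

1292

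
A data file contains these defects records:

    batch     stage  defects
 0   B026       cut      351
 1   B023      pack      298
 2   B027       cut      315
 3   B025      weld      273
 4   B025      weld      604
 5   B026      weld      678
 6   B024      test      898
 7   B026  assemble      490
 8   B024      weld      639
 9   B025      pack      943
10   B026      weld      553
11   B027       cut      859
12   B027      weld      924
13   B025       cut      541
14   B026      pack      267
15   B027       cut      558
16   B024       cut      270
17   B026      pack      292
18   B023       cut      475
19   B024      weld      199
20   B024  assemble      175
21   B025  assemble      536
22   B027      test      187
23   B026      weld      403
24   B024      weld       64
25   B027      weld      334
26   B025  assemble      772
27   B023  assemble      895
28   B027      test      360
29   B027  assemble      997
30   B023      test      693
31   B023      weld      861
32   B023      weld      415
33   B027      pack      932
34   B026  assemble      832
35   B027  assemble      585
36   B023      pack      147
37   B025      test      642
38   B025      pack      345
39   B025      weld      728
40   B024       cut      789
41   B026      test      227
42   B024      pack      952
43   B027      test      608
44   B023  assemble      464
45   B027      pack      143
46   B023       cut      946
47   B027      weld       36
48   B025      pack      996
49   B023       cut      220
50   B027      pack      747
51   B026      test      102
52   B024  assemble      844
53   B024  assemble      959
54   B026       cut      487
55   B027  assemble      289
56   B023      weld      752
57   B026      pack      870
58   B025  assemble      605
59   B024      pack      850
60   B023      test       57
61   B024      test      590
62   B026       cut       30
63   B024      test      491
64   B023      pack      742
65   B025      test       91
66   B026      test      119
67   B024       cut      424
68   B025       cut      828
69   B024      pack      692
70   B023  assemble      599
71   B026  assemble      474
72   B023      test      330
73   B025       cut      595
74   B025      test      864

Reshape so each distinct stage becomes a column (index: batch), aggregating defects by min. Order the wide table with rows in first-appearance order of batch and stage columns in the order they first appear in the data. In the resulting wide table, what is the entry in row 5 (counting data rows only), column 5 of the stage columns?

With rows in first-appearance order of batch, row 5 is batch=B024. stage columns in first-appearance order: cut, pack, weld, test, assemble; column 5 is assemble.
Long rows with batch=B024, stage=assemble: min(175, 844, 959) = 175.

175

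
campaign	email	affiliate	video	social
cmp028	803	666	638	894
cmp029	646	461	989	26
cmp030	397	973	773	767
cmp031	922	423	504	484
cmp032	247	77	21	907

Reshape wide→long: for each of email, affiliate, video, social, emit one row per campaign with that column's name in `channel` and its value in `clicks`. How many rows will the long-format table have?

5 campaign values × 4 melted columns = 20 rows.

20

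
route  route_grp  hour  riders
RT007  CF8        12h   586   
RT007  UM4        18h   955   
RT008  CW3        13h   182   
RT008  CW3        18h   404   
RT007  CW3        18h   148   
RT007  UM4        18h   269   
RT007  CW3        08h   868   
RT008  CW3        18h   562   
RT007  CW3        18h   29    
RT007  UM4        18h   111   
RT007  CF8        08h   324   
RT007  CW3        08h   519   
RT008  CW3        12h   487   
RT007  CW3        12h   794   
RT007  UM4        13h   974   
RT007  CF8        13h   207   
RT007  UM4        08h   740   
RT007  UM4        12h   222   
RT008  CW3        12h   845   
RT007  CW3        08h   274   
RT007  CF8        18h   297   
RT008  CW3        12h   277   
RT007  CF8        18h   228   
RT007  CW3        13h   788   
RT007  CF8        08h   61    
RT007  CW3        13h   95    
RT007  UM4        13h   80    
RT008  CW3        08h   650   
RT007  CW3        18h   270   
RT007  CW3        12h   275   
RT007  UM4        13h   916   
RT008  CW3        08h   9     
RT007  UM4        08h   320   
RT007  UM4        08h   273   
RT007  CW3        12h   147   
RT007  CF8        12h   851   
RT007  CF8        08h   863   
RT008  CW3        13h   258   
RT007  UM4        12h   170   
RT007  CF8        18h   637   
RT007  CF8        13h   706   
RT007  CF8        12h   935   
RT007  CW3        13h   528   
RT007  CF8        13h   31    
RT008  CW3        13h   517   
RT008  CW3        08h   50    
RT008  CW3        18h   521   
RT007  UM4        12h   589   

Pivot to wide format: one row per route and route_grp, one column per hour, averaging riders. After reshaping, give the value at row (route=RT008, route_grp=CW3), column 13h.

319

Rows with route=RT008, route_grp=CW3 and hour=13h: riders values are 182, 258, 517.
(182 + 258 + 517) / 3 = 319.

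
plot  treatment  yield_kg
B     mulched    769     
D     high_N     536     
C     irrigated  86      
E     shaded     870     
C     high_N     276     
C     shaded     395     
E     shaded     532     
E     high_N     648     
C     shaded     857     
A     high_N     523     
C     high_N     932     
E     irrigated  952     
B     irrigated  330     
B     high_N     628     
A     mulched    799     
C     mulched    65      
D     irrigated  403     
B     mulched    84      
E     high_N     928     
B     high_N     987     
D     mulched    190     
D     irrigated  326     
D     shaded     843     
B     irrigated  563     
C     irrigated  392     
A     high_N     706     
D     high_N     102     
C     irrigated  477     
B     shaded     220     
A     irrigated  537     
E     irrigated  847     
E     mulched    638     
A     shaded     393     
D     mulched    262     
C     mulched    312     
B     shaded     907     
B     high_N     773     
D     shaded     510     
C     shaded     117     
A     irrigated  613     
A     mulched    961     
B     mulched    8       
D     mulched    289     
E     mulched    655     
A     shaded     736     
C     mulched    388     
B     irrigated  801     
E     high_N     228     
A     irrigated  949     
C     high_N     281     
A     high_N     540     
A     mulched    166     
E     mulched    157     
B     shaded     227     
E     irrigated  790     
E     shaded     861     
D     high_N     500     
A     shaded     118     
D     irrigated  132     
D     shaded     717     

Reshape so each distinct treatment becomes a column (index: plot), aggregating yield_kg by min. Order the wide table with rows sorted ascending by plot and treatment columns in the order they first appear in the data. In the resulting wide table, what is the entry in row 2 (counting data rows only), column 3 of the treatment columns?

330

With rows sorted ascending by plot, row 2 is plot=B. treatment columns in first-appearance order: mulched, high_N, irrigated, shaded; column 3 is irrigated.
Long rows with plot=B, treatment=irrigated: min(330, 563, 801) = 330.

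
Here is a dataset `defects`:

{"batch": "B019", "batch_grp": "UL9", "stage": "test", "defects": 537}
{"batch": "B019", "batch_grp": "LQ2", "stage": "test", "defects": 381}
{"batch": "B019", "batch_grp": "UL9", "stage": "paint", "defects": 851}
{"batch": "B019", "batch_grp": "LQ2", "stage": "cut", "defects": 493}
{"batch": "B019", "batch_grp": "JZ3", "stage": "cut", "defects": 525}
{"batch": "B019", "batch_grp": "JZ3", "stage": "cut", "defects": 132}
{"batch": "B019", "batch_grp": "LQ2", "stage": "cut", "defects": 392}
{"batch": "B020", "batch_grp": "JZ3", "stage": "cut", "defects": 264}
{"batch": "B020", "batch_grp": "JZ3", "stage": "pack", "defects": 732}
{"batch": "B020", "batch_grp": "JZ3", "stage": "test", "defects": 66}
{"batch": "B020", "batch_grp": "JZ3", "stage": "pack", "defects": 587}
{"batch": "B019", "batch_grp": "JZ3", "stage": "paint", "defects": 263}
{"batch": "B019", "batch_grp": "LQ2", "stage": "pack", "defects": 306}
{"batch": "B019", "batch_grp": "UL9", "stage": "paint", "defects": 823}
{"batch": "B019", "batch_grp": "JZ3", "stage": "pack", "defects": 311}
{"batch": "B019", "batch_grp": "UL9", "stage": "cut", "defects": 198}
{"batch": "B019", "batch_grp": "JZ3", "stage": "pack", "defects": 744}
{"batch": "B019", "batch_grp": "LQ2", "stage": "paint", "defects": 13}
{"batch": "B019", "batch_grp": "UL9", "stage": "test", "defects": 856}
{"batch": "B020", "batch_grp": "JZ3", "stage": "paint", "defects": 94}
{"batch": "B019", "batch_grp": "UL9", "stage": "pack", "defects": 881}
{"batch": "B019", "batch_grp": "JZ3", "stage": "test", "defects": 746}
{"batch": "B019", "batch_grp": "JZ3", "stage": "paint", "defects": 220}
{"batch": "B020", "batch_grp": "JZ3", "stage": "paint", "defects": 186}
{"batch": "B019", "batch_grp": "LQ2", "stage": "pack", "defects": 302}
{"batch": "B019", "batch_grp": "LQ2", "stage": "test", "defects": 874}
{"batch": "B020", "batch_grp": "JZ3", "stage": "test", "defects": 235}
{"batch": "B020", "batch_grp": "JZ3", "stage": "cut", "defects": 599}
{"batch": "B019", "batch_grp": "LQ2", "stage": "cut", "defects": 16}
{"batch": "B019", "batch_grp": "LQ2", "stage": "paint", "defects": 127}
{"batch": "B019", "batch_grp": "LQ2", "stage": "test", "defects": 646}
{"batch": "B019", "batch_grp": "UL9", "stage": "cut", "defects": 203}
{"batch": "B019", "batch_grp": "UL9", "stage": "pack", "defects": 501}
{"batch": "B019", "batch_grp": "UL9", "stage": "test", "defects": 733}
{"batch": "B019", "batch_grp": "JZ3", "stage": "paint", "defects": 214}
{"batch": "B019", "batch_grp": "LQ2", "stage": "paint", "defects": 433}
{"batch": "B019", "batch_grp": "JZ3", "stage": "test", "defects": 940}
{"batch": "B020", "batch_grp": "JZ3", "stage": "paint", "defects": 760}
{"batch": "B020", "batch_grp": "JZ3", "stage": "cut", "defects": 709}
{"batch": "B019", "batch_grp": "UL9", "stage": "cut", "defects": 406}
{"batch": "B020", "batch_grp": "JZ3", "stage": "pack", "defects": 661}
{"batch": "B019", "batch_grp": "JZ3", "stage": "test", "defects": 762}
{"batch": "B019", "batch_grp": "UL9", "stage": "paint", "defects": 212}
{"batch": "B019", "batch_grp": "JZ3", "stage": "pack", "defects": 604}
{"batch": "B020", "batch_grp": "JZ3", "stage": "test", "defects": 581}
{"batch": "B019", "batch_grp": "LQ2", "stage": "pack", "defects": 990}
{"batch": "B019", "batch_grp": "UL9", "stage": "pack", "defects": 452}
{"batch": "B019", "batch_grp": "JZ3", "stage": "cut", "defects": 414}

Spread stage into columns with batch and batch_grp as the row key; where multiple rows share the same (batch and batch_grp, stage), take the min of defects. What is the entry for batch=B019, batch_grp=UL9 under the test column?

537

Rows with batch=B019, batch_grp=UL9 and stage=test: defects values are 537, 856, 733.
min(537, 856, 733) = 537.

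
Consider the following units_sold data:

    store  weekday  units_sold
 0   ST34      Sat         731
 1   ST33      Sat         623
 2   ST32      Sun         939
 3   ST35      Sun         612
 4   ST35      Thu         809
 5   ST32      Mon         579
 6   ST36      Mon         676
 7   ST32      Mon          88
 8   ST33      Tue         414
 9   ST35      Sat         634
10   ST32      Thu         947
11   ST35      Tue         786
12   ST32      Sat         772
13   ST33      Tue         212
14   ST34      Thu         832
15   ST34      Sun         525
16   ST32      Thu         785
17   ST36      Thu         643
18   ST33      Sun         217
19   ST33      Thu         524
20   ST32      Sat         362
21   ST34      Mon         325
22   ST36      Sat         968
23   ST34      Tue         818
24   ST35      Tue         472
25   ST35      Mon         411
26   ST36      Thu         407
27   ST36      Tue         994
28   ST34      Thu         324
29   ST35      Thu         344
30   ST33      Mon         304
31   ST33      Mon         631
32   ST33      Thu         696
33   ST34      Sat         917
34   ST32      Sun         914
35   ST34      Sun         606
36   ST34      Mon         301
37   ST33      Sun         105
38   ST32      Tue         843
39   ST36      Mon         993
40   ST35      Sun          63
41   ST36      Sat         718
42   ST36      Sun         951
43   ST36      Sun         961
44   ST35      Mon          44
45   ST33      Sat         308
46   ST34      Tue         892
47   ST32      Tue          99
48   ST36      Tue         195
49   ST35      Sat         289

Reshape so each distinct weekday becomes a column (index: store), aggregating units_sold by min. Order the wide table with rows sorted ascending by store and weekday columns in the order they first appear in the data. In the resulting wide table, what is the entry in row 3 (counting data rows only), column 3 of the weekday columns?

324

With rows sorted ascending by store, row 3 is store=ST34. weekday columns in first-appearance order: Sat, Sun, Thu, Mon, Tue; column 3 is Thu.
Long rows with store=ST34, weekday=Thu: min(832, 324) = 324.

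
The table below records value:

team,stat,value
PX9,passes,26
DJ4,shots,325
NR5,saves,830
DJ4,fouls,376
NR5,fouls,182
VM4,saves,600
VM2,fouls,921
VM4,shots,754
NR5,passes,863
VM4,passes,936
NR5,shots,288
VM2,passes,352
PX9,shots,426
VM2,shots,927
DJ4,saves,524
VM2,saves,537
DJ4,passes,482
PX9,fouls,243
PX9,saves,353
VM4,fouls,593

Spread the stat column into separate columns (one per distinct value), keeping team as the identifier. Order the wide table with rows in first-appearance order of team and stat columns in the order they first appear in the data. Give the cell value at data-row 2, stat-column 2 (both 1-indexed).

325

With rows in first-appearance order of team, row 2 is team=DJ4. stat columns in first-appearance order: passes, shots, saves, fouls; column 2 is shots.
Long rows with team=DJ4, stat=shots: value = 325.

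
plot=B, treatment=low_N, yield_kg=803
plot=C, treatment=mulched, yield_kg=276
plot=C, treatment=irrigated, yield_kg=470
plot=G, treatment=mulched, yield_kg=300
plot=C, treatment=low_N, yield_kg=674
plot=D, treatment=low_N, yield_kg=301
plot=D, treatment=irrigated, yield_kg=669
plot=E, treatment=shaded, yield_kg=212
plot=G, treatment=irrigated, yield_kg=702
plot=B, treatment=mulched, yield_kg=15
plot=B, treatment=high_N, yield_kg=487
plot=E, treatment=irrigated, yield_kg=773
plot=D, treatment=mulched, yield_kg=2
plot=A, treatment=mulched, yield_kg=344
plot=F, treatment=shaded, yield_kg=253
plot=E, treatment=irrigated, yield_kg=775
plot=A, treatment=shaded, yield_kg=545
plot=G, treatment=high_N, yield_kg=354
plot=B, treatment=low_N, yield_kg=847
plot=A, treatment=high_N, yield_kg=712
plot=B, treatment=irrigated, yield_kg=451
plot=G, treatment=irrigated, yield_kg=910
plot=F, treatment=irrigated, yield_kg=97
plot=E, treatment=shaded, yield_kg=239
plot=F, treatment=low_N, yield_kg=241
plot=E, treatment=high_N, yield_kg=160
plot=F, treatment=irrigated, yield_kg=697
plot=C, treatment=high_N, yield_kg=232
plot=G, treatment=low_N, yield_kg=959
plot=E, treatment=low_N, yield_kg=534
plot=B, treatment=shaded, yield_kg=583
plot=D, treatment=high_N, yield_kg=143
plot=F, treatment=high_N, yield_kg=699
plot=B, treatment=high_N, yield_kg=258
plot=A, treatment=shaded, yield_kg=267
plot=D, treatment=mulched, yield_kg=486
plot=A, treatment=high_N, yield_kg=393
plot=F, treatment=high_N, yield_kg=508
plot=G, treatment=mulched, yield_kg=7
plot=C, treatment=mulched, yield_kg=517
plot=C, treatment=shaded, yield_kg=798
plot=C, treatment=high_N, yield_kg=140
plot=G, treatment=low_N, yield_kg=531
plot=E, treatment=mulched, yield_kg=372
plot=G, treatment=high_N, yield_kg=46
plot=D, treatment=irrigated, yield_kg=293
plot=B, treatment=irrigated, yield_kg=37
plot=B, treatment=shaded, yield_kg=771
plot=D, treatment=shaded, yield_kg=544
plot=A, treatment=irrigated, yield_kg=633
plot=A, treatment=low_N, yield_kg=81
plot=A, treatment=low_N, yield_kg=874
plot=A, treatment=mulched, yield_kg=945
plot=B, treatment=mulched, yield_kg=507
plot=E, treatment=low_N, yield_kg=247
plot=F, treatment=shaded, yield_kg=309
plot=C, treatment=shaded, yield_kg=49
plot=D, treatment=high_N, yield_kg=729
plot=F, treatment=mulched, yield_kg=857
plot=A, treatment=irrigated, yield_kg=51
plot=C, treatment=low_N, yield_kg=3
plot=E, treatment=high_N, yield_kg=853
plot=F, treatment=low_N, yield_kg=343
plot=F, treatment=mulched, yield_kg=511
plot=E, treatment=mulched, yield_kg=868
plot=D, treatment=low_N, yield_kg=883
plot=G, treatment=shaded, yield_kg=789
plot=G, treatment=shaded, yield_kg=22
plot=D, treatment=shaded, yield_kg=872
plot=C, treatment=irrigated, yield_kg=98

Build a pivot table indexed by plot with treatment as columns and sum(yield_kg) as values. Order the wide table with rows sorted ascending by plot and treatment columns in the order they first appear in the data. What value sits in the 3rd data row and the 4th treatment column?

With rows sorted ascending by plot, row 3 is plot=C. treatment columns in first-appearance order: low_N, mulched, irrigated, shaded, high_N; column 4 is shaded.
Long rows with plot=C, treatment=shaded: 798 + 49 = 847.

847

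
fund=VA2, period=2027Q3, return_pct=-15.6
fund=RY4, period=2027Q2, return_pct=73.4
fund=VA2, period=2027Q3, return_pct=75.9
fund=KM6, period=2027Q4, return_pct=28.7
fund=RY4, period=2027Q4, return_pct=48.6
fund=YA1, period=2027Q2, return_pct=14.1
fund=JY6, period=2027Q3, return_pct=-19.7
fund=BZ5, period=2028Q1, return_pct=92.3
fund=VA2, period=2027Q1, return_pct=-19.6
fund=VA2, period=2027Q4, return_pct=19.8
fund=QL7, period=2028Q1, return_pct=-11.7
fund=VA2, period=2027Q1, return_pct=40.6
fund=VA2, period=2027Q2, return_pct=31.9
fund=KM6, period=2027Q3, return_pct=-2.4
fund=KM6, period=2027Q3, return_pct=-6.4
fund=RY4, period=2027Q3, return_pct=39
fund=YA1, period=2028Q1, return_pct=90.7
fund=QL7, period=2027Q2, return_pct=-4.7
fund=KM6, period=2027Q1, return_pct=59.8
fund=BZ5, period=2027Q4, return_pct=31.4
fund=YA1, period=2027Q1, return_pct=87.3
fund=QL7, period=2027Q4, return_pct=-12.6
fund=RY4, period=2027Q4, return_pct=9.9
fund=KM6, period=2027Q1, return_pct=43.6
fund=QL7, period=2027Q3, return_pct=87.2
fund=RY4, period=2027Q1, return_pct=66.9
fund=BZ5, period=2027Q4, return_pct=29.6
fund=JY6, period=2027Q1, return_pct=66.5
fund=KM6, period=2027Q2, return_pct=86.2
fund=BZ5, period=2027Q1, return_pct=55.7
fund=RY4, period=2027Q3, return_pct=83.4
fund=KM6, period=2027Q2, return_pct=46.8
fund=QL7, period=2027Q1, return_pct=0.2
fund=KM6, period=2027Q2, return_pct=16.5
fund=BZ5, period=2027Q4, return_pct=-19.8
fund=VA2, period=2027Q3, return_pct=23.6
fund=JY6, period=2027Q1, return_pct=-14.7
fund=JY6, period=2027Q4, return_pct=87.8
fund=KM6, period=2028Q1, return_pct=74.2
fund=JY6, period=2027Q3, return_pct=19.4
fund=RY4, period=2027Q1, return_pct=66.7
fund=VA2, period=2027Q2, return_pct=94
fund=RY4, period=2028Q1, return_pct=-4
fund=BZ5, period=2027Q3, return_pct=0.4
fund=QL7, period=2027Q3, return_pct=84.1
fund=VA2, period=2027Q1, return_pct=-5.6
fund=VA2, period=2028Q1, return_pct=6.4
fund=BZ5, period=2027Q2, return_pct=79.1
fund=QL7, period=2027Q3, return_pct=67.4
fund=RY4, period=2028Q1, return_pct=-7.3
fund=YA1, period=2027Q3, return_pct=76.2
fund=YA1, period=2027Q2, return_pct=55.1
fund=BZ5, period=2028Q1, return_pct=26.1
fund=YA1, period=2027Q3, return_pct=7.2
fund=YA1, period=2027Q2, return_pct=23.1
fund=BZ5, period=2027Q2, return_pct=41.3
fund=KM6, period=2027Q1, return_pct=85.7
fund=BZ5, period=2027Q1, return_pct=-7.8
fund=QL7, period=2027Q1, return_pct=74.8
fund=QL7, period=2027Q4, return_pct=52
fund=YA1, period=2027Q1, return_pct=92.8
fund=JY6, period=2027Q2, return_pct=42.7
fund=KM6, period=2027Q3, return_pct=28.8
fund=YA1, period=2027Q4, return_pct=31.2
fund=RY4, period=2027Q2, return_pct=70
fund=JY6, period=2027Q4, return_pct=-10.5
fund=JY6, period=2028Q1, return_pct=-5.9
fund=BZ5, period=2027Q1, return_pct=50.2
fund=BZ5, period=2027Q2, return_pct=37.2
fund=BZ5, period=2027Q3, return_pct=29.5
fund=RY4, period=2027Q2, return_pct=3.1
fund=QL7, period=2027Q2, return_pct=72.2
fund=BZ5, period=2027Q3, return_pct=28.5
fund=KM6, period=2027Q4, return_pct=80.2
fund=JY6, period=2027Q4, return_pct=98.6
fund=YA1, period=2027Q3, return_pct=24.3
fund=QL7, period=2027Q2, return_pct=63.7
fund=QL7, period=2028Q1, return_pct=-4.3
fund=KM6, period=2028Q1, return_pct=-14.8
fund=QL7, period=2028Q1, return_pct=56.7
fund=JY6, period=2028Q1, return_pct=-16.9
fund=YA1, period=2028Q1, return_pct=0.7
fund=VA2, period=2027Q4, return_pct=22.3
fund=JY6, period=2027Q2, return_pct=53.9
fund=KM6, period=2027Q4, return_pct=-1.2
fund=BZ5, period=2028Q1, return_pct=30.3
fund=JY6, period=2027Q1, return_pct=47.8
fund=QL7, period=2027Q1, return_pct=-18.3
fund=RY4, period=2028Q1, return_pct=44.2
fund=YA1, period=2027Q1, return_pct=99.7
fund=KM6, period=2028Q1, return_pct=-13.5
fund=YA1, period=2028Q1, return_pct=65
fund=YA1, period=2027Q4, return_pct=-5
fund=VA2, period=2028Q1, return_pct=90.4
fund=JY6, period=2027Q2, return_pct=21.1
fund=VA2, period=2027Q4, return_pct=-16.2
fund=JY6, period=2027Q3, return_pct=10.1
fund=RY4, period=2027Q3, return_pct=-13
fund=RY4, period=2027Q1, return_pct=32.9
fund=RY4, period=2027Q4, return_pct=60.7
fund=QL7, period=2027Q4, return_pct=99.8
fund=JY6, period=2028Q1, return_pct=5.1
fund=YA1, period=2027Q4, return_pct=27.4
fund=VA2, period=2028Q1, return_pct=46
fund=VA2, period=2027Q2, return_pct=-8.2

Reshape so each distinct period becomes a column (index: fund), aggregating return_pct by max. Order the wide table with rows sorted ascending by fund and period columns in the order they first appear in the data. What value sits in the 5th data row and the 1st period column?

With rows sorted ascending by fund, row 5 is fund=RY4. period columns in first-appearance order: 2027Q3, 2027Q2, 2027Q4, 2028Q1, 2027Q1; column 1 is 2027Q3.
Long rows with fund=RY4, period=2027Q3: max(39, 83.4, -13) = 83.4.

83.4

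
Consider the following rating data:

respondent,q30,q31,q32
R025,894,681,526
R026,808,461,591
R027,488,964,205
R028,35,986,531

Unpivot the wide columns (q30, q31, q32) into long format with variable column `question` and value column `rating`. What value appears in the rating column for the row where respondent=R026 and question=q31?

461

Unpivoting turns each (respondent, wide-column) pair into one long row.
The wide cell at row R026, column q31 holds 461, so the long row (R026, q31) has rating=461.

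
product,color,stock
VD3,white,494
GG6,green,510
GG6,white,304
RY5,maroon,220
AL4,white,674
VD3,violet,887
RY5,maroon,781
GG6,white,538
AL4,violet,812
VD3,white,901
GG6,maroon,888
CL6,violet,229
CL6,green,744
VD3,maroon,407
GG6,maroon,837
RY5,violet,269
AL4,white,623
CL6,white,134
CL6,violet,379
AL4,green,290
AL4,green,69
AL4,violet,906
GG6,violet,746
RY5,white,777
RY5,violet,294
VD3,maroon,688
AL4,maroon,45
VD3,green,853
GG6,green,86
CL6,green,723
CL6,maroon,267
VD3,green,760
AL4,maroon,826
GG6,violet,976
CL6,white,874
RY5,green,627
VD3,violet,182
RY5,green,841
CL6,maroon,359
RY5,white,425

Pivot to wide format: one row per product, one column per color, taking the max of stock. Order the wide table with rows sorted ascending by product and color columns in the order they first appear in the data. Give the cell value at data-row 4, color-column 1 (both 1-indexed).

With rows sorted ascending by product, row 4 is product=RY5. color columns in first-appearance order: white, green, maroon, violet; column 1 is white.
Long rows with product=RY5, color=white: max(777, 425) = 777.

777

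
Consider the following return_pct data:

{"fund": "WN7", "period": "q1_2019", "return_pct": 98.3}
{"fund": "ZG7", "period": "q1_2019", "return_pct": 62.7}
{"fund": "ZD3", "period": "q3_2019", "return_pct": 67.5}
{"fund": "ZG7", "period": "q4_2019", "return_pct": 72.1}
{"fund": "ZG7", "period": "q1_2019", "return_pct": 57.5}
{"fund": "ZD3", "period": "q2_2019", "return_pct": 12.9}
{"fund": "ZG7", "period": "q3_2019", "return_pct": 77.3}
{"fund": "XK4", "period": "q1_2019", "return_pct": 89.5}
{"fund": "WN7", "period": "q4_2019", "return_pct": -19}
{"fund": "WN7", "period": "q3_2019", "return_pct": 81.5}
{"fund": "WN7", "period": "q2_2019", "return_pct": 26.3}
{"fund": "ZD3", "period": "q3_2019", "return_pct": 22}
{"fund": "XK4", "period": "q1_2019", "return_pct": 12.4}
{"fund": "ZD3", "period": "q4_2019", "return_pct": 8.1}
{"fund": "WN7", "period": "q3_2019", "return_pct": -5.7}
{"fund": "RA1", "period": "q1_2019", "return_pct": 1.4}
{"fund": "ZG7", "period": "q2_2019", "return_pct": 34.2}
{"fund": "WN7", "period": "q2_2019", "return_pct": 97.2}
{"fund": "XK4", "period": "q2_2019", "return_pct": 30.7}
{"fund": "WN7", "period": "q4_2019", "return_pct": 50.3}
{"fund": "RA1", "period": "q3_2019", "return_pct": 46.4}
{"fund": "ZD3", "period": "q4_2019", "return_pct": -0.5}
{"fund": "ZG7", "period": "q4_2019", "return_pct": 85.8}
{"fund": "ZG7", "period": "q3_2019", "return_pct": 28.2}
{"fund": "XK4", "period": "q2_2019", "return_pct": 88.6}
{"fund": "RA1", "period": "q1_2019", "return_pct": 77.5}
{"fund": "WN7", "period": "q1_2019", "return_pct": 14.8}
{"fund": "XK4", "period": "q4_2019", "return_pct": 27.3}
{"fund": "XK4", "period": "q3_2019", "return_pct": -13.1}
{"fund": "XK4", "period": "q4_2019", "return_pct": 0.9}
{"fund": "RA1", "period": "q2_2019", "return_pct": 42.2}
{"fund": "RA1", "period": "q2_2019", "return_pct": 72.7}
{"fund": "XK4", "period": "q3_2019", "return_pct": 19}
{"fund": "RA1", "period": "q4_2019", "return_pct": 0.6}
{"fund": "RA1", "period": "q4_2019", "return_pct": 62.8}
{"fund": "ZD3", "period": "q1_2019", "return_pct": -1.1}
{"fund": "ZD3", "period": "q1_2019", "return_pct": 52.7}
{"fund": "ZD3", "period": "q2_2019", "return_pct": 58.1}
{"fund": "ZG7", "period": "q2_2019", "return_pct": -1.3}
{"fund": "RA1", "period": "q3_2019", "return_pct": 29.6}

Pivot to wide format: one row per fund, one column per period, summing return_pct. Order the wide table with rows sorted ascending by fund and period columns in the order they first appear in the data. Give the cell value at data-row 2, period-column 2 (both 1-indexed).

75.8

With rows sorted ascending by fund, row 2 is fund=WN7. period columns in first-appearance order: q1_2019, q3_2019, q4_2019, q2_2019; column 2 is q3_2019.
Long rows with fund=WN7, period=q3_2019: 81.5 + -5.7 = 75.8.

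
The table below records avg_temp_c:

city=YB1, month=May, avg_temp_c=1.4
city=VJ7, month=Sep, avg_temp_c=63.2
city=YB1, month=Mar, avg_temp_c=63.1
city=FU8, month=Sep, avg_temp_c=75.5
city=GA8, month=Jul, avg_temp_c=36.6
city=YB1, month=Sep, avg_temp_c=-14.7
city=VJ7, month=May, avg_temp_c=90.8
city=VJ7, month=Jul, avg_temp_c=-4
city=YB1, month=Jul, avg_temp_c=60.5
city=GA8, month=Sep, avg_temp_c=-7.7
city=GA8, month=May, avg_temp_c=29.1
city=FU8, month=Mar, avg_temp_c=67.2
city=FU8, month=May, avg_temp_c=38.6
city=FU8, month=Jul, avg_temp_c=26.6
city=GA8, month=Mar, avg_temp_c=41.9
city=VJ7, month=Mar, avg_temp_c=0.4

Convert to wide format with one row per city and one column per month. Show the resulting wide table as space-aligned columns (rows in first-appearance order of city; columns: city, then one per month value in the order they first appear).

city  May   Sep    Mar   Jul 
YB1   1.4   -14.7  63.1  60.5
VJ7   90.8  63.2   0.4   -4  
FU8   38.6  75.5   67.2  26.6
GA8   29.1  -7.7   41.9  36.6

Columns: city plus the 4 distinct month values (May, Sep, Mar, Jul).
For example, row YB1 column May takes avg_temp_c=1.4 from the long row (YB1, May).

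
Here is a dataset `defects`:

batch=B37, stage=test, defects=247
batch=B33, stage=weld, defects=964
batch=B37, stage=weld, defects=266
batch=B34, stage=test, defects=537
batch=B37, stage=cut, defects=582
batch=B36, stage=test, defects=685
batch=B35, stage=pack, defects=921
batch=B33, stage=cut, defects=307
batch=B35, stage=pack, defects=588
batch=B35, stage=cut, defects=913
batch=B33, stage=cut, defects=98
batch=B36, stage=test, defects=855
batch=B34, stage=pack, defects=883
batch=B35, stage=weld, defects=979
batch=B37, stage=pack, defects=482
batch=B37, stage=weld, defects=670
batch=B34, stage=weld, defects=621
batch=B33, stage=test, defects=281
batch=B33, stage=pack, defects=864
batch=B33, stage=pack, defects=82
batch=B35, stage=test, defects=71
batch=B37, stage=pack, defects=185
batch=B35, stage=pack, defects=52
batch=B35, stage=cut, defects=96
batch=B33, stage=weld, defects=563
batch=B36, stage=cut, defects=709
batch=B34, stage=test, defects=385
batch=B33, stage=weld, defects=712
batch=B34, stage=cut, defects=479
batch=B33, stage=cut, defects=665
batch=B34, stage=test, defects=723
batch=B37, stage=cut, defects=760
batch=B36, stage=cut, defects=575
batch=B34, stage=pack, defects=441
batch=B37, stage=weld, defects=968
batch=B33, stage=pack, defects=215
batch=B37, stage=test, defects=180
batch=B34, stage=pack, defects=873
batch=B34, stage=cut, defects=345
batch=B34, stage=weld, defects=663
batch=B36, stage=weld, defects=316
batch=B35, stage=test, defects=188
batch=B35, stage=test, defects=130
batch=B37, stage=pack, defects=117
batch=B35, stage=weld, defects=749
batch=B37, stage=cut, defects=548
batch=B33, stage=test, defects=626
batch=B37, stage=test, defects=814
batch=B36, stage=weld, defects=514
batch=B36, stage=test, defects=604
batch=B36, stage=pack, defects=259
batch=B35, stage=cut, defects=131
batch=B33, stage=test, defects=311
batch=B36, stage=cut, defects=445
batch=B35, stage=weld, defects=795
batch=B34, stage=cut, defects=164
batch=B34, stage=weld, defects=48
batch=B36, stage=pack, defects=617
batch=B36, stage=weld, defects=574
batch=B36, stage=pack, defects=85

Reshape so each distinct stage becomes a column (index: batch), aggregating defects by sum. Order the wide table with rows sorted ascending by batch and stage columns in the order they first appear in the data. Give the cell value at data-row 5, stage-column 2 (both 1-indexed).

With rows sorted ascending by batch, row 5 is batch=B37. stage columns in first-appearance order: test, weld, cut, pack; column 2 is weld.
Long rows with batch=B37, stage=weld: 266 + 670 + 968 = 1904.

1904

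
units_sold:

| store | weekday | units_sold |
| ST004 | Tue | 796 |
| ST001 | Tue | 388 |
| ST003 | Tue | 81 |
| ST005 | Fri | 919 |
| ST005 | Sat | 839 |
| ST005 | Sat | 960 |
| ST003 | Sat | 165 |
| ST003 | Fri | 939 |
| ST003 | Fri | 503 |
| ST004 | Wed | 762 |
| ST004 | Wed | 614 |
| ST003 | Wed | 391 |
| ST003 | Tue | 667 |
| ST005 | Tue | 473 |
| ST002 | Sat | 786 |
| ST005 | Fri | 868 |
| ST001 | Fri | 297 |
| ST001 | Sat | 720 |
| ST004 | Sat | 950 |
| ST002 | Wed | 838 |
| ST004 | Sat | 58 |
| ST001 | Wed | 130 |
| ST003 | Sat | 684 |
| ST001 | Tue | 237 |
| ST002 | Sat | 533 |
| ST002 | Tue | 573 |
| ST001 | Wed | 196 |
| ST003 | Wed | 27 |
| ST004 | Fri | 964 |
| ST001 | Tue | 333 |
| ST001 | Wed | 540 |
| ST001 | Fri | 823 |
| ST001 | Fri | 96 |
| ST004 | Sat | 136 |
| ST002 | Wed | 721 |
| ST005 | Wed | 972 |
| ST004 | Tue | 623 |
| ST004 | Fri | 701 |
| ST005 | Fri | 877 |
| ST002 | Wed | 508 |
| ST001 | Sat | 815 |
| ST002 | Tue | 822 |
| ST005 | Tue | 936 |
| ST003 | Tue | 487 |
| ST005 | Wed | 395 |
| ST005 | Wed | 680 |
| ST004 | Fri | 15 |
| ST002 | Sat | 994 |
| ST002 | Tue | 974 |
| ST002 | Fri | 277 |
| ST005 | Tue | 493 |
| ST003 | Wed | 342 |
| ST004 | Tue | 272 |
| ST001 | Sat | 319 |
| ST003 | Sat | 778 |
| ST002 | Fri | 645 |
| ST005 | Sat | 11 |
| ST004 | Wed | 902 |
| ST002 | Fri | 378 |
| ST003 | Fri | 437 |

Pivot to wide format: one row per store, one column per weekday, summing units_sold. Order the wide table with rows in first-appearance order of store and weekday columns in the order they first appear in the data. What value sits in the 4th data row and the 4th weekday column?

With rows in first-appearance order of store, row 4 is store=ST005. weekday columns in first-appearance order: Tue, Fri, Sat, Wed; column 4 is Wed.
Long rows with store=ST005, weekday=Wed: 972 + 395 + 680 = 2047.

2047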